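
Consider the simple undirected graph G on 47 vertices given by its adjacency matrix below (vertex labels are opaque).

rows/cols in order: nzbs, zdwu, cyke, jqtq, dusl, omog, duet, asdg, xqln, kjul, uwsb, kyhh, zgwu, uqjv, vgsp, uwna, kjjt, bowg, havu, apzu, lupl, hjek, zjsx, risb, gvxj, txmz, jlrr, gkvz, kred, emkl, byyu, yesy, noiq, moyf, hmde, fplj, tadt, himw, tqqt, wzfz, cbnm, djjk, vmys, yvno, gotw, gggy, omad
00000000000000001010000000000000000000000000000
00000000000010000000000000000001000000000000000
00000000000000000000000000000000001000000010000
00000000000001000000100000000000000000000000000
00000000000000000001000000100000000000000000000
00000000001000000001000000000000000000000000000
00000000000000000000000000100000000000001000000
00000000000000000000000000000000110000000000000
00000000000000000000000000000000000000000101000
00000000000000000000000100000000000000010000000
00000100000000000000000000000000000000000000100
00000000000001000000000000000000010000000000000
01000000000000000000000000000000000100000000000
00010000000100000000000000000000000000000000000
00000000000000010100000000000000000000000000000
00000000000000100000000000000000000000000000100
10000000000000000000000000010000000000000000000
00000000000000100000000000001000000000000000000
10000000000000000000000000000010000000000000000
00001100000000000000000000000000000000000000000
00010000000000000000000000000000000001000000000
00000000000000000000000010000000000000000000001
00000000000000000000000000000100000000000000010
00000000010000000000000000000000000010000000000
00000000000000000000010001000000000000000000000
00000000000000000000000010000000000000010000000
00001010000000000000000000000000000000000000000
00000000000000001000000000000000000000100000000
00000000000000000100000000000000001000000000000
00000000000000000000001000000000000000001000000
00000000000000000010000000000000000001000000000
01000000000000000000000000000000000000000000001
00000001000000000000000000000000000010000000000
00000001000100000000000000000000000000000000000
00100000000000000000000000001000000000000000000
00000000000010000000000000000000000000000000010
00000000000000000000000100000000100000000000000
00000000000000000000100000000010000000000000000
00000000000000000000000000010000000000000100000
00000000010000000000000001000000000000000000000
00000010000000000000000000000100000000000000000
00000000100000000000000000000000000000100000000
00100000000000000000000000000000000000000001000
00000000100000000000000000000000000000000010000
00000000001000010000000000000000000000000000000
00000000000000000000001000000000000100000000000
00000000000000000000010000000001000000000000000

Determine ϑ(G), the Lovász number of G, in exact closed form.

47*cos(pi/47)/(cos(pi/47) + 1)

Vertex himw has 2 neighbors: lupl, byyu.
deg(gkvz) = 2; N(gkvz) = {kjjt, tqqt}.
deg(risb) = 2; N(risb) = {kjul, tadt}.
Vertex zjsx has 2 neighbors: emkl, gggy.
47-vertex 2-regular graph: connected 2-regular on 47 ⇒ C_{47}.
The 24 distinct eigenvalues: [2.0, 1.982155, 1.928938, 1.8413, 1.720803, 1.569599, 1.390385, 1.186359, 0.961164, 0.718816, 0.46364, 0.200191, -0.06683, -0.332659, -0.592551, -0.84187, -1.076165, -1.291256, -1.483304, -1.648883, -1.785038, -1.889338, -1.959923, -1.995534].
−47·(-2*cos(pi/47)) / ((2)−(-2*cos(pi/47))) = 47*cos(pi/47)/(cos(pi/47) + 1) = ϑ(G).
= 23.4737… (decimal).
Sandwich: α(G)=23 ≤ ϑ(G)=47*cos(pi/47)/(cos(pi/47) + 1) ≤ χ(Ḡ)=24 (both strict).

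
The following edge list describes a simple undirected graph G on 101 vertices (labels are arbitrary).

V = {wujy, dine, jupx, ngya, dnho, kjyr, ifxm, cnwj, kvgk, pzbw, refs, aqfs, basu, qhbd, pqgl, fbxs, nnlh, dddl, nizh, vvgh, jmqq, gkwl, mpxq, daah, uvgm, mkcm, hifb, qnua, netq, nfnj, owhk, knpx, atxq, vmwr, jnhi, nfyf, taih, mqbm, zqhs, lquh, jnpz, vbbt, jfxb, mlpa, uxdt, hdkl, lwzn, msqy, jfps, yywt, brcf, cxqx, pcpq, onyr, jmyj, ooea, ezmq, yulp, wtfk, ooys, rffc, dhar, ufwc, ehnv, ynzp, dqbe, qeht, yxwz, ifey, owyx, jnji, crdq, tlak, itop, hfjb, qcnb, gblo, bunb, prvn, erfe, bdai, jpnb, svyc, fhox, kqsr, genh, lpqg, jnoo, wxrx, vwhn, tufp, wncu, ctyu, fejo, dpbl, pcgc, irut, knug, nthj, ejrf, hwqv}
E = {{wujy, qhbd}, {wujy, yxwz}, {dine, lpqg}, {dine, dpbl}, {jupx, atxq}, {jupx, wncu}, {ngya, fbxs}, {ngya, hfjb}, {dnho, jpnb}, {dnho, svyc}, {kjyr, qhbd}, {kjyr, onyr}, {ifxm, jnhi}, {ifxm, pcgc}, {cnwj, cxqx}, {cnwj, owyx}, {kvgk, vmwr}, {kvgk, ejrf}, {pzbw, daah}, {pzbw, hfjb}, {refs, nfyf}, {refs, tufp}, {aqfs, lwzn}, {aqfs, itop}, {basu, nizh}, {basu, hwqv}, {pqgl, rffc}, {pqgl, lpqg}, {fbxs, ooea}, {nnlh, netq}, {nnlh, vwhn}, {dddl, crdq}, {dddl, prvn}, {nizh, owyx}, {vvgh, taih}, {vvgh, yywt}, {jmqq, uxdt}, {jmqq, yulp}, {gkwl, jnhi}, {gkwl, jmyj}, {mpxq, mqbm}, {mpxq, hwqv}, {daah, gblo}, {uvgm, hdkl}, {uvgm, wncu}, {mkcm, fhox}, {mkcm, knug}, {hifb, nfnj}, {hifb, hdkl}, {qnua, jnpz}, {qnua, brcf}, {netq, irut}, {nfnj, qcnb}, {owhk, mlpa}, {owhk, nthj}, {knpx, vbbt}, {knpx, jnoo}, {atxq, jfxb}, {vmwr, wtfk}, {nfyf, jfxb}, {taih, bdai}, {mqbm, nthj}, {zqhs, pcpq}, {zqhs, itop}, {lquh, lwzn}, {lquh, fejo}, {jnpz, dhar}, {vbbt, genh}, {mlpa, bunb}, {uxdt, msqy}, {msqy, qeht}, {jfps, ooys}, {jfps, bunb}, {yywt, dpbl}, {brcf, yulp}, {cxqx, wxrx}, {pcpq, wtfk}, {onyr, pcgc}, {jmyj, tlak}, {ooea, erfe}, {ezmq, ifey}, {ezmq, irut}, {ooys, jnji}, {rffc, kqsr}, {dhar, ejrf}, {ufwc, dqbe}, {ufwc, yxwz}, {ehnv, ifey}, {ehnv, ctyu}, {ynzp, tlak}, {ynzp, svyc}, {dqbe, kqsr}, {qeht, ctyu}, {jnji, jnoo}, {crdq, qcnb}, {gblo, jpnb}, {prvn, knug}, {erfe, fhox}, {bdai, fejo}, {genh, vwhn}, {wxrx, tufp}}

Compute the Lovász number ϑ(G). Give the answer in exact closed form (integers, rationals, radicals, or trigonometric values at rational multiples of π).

N(ctyu) = {ehnv, qeht}, |N(ctyu)| = 2.
deg(nthj) = 2; N(nthj) = {owhk, mqbm}.
deg(wujy) = 2; N(wujy) = {qhbd, yxwz}.
deg(vmwr) = 2; N(vmwr) = {kvgk, wtfk}.
2-regular, N=101; connected 2-regular on 101 ⇒ C_{101}.
A has 51 distinct eigenvalues ≈ [2.0, 1.99613, 1.98454, 1.96527, 1.9384, 1.90403, 1.86229, 1.81335, 1.75739, 1.69463, 1.62532, 1.54971, 1.46812, 1.38084, 1.28822, 1.19062, 1.08841, 0.98199, 0.87177, 0.75818, 0.64165, 0.52264, 0.40161, 0.27903, 0.15537, 0.0311, -0.09328, -0.2173, -0.34049, -0.46235, -0.58243, -0.70025, -0.81537, -0.92733, -1.0357, -1.14006, -1.24002, -1.33518, -1.42517, -1.50965, -1.58828, -1.66078, -1.72684, -1.78623, -1.83871, -1.88407, -1.92214, -1.95278, -1.97586, -1.9913, -1.99903].
−101·(-2*cos(pi/101)) / ((2)−(-2*cos(pi/101))) = 101*cos(pi/101)/(cos(pi/101) + 1) = ϑ(G).
≈ 50.4878 (to 4 d.p.).
Check 50 ≤ 101*cos(pi/101)/(cos(pi/101) + 1) ≤ 51: both strict.

101*cos(pi/101)/(cos(pi/101) + 1)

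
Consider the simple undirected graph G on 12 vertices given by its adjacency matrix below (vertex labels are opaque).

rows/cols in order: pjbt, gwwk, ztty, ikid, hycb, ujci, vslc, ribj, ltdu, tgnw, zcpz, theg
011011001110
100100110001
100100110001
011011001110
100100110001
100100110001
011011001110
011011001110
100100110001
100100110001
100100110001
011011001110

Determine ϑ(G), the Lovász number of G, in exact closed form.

7

N(zcpz) = {pjbt, ikid, vslc, ribj, theg}, |N(zcpz)| = 5.
deg(ikid) = 7; N(ikid) = {gwwk, ztty, hycb, ujci, ltdu, tgnw, zcpz}.
N(ltdu) = {pjbt, ikid, vslc, ribj, theg}, |N(ltdu)| = 5.
N(vslc) = {gwwk, ztty, hycb, ujci, ltdu, tgnw, zcpz}, |N(vslc)| = 7.
G = K_{7,5}: α = 7 = χ(Ḡ), so ϑ = 7.
ϑ(G) ≈ 7.0000.
Lovász sandwich 7 ≤ 7 ≤ 7: collapsed.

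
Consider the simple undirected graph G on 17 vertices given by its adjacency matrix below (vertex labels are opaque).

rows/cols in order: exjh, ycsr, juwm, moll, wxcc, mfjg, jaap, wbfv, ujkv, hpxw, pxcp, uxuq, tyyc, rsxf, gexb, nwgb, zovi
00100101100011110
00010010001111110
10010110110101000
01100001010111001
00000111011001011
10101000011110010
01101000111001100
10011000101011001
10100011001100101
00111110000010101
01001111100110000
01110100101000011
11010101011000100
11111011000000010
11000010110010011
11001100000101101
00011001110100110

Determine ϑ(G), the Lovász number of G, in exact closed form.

sqrt(17)

Vertex hpxw has 8 neighbors: juwm, moll, wxcc, mfjg, jaap, tyyc, gexb, zovi.
N(rsxf) = {exjh, ycsr, juwm, moll, wxcc, jaap, wbfv, nwgb}, |N(rsxf)| = 8.
N(ycsr) = {moll, jaap, pxcp, uxuq, tyyc, rsxf, gexb, nwgb}, |N(ycsr)| = 8.
deg(zovi) = 8; N(zovi) = {moll, wxcc, wbfv, ujkv, hpxw, uxuq, gexb, nwgb}.
deg(v) = 8 for all v (|V|=17); Paley(17): SR with (k,λ,μ)=(8,3,4).
Distinct eigenvalues (to 6 d.p.): [8.0, 1.561553, -2.561553].
λ_max=8, λ_min=-sqrt(17)/2 - 1/2; ϑ = −17·λ_min/(λ_max−λ_min) = sqrt(17).
Numerically 4.123105626.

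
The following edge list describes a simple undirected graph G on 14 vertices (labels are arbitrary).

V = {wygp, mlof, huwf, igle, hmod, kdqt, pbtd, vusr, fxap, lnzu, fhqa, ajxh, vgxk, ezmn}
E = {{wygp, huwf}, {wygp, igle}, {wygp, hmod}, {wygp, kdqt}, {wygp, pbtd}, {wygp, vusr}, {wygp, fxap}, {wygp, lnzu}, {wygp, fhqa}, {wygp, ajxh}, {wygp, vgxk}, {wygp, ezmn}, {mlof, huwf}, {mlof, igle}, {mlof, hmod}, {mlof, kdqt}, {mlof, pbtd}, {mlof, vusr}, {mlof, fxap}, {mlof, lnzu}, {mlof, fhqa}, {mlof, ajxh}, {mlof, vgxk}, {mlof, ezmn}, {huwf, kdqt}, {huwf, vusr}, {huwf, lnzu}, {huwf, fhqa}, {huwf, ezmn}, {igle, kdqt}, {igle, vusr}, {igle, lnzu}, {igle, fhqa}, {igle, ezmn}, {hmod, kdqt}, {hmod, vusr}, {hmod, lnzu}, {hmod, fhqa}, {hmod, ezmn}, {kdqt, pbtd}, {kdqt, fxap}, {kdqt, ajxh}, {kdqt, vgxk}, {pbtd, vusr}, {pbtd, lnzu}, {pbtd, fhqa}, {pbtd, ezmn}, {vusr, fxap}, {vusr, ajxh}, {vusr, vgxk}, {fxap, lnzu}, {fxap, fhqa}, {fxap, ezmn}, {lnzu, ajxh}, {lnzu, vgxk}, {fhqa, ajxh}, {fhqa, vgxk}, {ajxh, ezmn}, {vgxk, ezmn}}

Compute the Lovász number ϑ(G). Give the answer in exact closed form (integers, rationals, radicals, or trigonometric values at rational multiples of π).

7

N(vgxk) = {wygp, mlof, kdqt, vusr, lnzu, fhqa, ezmn}, |N(vgxk)| = 7.
deg(fhqa) = 9; N(fhqa) = {wygp, mlof, huwf, igle, hmod, pbtd, fxap, ajxh, vgxk}.
Vertex vusr has 9 neighbors: wygp, mlof, huwf, igle, hmod, pbtd, fxap, ajxh, vgxk.
N(huwf) = {wygp, mlof, kdqt, vusr, lnzu, fhqa, ezmn}, |N(huwf)| = 7.
3 parts of sizes [7, 5, 2]; α(G) = 7 = ϑ (perfect).
= 7.00000… (decimal).
Check 7 ≤ 7 ≤ 7: collapsed.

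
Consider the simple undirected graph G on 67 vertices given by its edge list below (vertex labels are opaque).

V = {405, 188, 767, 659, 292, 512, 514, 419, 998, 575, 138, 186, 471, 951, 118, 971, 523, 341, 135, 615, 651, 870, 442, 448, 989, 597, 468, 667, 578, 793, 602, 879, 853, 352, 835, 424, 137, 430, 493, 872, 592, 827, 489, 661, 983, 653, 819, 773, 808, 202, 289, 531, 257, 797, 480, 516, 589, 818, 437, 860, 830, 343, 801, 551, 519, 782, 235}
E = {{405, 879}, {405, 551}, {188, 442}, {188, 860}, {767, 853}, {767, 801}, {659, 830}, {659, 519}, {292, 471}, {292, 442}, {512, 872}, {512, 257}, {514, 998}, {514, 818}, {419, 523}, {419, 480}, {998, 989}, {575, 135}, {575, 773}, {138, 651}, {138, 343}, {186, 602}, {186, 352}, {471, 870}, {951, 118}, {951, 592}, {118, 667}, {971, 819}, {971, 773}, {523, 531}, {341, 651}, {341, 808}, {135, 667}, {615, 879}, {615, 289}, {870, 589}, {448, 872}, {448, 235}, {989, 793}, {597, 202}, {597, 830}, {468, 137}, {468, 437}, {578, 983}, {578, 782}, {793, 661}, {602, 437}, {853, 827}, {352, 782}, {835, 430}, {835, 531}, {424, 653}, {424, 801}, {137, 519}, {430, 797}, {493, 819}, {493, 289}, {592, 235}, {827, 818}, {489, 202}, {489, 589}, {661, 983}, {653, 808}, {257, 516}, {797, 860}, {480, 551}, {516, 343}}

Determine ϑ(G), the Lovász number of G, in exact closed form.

67*cos(pi/67)/(cos(pi/67) + 1)

N(480) = {419, 551}, |N(480)| = 2.
deg(602) = 2; N(602) = {186, 437}.
N(870) = {471, 589}, |N(870)| = 2.
N(186) = {602, 352}, |N(186)| = 2.
67-vertex 2-regular graph: this is C_{67}, the 67-cycle.
The 34 distinct eigenvalues: [2.0, 1.9912, 1.9649, 1.9214, 1.8609, 1.7841, 1.6917, 1.5843, 1.4631, 1.3289, 1.1831, 1.0269, 0.8617, 0.6889, 0.5101, 0.3268, 0.1406, -0.0469, -0.2339, -0.4189, -0.6002, -0.7762, -0.9454, -1.1063, -1.2574, -1.3975, -1.5254, -1.6398, -1.7398, -1.8245, -1.8932, -1.9453, -1.9802, -1.9978].
Lovász (edge-transitive): ϑ = −67·(-2*cos(pi/67))/((2)−(-2*cos(pi/67))) = 67*cos(pi/67)/(cos(pi/67) + 1).
≈ 33.48157981 (to 8 d.p.).
α=33, χ(Ḡ)=34; ϑ=67*cos(pi/67)/(cos(pi/67) + 1) lies between (both strict).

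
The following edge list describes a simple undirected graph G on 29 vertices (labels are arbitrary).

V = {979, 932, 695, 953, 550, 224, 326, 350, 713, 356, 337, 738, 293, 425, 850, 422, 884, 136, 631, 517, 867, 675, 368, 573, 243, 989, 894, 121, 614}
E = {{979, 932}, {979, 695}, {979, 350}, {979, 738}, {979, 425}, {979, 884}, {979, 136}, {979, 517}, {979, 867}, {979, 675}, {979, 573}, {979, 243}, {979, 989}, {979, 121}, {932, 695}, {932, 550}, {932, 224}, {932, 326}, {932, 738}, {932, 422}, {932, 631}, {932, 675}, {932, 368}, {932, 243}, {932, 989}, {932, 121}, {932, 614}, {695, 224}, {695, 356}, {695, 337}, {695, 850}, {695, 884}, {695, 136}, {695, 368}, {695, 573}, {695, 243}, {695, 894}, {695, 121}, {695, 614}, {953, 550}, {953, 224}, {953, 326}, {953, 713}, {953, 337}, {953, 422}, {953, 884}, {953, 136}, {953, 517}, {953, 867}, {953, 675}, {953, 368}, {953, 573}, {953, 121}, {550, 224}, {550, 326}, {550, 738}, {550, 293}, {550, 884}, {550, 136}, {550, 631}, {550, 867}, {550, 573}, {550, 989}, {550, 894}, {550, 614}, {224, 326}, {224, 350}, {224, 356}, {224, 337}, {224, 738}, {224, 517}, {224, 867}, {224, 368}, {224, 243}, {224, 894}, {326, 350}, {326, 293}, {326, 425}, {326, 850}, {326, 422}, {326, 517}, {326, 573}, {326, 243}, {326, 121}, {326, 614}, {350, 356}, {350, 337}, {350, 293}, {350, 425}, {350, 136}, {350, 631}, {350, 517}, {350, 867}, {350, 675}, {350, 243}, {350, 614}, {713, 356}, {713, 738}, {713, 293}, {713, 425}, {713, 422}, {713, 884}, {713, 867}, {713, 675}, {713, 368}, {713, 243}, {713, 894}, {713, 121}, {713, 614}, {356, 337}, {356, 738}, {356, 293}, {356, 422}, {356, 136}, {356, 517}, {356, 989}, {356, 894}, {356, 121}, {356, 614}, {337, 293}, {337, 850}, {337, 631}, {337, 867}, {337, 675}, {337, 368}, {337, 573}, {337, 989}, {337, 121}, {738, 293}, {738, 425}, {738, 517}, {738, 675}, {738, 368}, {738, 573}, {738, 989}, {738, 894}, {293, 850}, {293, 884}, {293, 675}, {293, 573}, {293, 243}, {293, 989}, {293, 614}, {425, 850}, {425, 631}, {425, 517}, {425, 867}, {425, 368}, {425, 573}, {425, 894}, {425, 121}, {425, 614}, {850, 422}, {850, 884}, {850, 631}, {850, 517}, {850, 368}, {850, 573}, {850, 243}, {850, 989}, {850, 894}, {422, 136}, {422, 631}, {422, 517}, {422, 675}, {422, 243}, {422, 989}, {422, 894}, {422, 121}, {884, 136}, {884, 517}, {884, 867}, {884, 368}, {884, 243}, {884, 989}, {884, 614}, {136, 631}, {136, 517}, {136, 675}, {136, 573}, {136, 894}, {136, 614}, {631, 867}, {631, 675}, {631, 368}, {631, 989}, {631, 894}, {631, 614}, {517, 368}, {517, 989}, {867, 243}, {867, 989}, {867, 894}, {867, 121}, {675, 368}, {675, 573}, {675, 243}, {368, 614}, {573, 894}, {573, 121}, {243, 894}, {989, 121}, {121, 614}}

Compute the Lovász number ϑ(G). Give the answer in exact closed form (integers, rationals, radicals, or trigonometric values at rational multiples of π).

Vertex 356 has 14 neighbors: 695, 224, 350, 713, 337, 738, 293, 422, 136, 517, 989, 894, 121, 614.
N(243) = {979, 932, 695, 224, 326, 350, 713, 293, 850, 422, 884, 867, 675, 894}, |N(243)| = 14.
N(422) = {932, 953, 326, 713, 356, 850, 136, 631, 517, 675, 243, 989, 894, 121}, |N(422)| = 14.
Vertex 326 has 14 neighbors: 932, 953, 550, 224, 350, 293, 425, 850, 422, 517, 573, 243, 121, 614.
Regular of degree 14 on 29 vertices: SR(29,14,6,7) — a Paley graph.
A has 3 distinct eigenvalues ≈ [14.0, 2.19258, -3.19258].
Lovász: ϑ = −29(-sqrt(29)/2 - 1/2)/(14+-(-sqrt(29)/2 - 1/2)) = sqrt(29).
≈ 5.385165 (to 6 d.p.).

sqrt(29)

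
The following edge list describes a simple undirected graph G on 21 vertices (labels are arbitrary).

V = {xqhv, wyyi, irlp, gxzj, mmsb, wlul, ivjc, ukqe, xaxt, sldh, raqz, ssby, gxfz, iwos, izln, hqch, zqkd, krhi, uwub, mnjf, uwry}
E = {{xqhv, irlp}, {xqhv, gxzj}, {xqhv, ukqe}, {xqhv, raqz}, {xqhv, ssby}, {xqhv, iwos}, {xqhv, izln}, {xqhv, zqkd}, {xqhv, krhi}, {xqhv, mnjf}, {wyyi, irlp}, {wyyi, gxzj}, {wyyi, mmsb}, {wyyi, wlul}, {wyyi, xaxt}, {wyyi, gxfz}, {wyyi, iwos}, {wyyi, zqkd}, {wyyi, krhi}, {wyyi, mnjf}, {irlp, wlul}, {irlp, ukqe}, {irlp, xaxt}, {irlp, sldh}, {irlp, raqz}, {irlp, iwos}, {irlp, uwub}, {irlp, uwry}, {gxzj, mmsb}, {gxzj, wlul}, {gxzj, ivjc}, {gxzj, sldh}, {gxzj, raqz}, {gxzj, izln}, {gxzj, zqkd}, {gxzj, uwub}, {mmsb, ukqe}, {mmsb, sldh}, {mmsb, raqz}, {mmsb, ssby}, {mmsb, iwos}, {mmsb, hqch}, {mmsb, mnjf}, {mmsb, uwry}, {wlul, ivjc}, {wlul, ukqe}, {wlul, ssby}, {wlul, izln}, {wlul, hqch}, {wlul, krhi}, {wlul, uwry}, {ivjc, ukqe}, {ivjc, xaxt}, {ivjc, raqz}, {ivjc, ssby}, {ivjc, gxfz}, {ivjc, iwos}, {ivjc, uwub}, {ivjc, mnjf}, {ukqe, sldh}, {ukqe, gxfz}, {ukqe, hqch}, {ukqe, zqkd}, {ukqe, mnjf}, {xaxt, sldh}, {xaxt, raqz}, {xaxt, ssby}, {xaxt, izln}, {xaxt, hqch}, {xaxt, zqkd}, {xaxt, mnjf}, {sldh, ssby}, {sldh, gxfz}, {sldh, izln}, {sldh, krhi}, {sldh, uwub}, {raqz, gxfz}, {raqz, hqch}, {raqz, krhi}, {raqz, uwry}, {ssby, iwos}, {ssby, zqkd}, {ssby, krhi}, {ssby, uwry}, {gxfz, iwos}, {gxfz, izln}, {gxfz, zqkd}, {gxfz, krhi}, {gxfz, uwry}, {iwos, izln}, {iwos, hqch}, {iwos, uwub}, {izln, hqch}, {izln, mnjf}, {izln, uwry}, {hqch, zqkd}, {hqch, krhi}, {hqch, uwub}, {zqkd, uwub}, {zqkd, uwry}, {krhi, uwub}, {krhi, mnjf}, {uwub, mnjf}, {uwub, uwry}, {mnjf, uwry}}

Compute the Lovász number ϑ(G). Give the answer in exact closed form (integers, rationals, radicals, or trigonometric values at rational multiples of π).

deg(irlp) = 10; N(irlp) = {xqhv, wyyi, wlul, ukqe, xaxt, sldh, raqz, iwos, uwub, uwry}.
Vertex ivjc has 10 neighbors: gxzj, wlul, ukqe, xaxt, raqz, ssby, gxfz, iwos, uwub, mnjf.
N(gxzj) = {xqhv, wyyi, mmsb, wlul, ivjc, sldh, raqz, izln, zqkd, uwub}, |N(gxzj)| = 10.
N(uwub) = {irlp, gxzj, ivjc, sldh, iwos, hqch, zqkd, krhi, mnjf, uwry}, |N(uwub)| = 10.
deg(v) = 10 for all v (|V|=21); this is K(7,2), the Kneser graph.
The 3 distinct eigenvalues: [10.0, 1.0, -4.0].
λ_max=10, λ_min=-4; ϑ = −21·λ_min/(λ_max−λ_min) = 6.
Numerically 6.00000000.

6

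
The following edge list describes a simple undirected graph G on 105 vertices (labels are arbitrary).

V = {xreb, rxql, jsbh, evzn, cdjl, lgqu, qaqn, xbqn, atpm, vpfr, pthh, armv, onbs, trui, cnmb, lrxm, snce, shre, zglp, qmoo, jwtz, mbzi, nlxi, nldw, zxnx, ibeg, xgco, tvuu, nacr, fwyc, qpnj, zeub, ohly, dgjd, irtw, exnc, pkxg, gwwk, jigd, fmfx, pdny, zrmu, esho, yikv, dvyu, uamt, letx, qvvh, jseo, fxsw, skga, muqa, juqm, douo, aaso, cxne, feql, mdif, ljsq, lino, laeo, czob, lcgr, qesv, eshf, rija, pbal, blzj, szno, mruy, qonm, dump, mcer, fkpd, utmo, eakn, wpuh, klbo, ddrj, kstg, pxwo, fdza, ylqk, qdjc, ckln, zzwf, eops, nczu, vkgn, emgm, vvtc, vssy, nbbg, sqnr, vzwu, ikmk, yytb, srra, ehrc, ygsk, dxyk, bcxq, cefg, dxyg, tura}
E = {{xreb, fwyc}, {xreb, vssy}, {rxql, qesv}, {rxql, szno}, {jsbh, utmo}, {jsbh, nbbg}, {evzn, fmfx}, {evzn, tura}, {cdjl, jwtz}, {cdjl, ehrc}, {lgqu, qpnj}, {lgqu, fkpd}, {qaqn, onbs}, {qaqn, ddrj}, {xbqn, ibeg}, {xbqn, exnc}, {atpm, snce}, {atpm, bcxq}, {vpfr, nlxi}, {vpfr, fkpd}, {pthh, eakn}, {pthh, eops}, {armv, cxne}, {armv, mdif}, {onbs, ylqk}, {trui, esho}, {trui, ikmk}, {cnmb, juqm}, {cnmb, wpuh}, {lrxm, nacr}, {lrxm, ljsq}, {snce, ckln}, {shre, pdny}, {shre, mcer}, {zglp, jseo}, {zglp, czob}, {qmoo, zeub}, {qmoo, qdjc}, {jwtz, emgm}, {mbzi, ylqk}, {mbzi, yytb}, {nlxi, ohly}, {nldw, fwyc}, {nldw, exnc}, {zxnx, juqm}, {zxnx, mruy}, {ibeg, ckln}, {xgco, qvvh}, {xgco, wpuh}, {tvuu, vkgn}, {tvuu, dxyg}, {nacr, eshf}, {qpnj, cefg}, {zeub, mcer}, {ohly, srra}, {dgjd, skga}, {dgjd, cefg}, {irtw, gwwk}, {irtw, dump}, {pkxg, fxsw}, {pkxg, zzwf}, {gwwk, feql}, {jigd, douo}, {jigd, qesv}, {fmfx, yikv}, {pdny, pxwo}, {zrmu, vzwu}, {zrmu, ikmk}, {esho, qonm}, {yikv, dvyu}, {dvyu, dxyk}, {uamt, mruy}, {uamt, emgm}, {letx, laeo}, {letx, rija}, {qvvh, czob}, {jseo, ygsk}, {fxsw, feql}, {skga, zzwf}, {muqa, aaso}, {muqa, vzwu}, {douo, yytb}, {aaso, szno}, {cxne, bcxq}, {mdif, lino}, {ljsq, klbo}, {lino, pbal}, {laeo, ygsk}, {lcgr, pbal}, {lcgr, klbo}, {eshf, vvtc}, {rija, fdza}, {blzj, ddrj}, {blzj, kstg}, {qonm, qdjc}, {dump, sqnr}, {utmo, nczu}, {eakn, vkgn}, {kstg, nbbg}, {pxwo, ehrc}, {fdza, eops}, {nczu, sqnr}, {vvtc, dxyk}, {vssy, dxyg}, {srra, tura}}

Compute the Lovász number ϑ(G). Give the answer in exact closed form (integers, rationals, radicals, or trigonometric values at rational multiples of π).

N(ddrj) = {qaqn, blzj}, |N(ddrj)| = 2.
Vertex dvyu has 2 neighbors: yikv, dxyk.
Vertex lino has 2 neighbors: mdif, pbal.
deg(dgjd) = 2; N(dgjd) = {skga, cefg}.
105-vertex 2-regular graph: a single 105-cycle (edge-transitive).
The 53 distinct eigenvalues: [2.0, 1.9964, 1.9857, 1.9679, 1.943, 1.9111, 1.8725, 1.8271, 1.7752, 1.7169, 1.6525, 1.5821, 1.5061, 1.4248, 1.3383, 1.247, 1.1512, 1.0514, 0.9477, 0.8407, 0.7307, 0.618, 0.5032, 0.3865, 0.2685, 0.1495, 0.0299, -0.0897, -0.2091, -0.3276, -0.445, -0.5609, -0.6747, -0.7861, -0.8946, -1.0, -1.1018, -1.1996, -1.2932, -1.3821, -1.4661, -1.5448, -1.618, -1.6854, -1.7468, -1.8019, -1.8506, -1.8927, -1.9279, -1.9563, -1.9777, -1.9919, -1.9991].
ϑ = −N·λ_min/(λ_max−λ_min) = −105·(-2*cos(pi/105))/(2−(-2*cos(pi/105))) = 105*cos(pi/105)/(cos(pi/105) + 1).
Numerically 52.4882.
Lovász sandwich 52 ≤ 105*cos(pi/105)/(cos(pi/105) + 1) ≤ 53: both strict.

105*cos(pi/105)/(cos(pi/105) + 1)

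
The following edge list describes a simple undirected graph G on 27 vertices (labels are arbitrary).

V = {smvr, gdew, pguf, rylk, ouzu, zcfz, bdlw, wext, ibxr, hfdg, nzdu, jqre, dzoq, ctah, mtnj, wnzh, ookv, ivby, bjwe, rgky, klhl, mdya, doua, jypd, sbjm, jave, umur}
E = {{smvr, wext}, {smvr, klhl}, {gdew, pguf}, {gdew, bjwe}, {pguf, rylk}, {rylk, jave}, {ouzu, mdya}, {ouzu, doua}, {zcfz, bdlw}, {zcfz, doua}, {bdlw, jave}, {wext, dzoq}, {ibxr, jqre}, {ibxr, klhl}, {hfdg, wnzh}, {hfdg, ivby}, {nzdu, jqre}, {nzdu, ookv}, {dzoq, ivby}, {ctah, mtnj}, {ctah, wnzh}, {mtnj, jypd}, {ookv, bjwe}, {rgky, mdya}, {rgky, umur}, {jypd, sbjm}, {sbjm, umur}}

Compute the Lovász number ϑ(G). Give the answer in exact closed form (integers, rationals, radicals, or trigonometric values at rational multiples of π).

Vertex wext has 2 neighbors: smvr, dzoq.
deg(ibxr) = 2; N(ibxr) = {jqre, klhl}.
N(mtnj) = {ctah, jypd}, |N(mtnj)| = 2.
Vertex ouzu has 2 neighbors: mdya, doua.
27-vertex 2-regular graph: this is C_{27}, the 27-cycle.
The 14 distinct eigenvalues: [2.0, 1.94609, 1.78727, 1.53209, 1.19432, 0.79216, 0.3473, -0.11629, -0.57361, -1.0, -1.37248, -1.67098, -1.87939, -1.98648].
−27·(-2*cos(pi/27)) / ((2)−(-2*cos(pi/27))) = 27*cos(pi/27)/(cos(pi/27) + 1) = ϑ(G).
≈ 13.454204087 (to 9 d.p.).
Sandwich: α(G)=13 ≤ ϑ(G)=27*cos(pi/27)/(cos(pi/27) + 1) ≤ χ(Ḡ)=14 (both strict).

27*cos(pi/27)/(cos(pi/27) + 1)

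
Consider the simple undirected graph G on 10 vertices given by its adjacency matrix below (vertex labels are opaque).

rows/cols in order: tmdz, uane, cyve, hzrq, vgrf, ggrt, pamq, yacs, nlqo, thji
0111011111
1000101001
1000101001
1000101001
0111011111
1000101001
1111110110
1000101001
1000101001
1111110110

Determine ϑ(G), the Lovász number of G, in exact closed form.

6

N(cyve) = {tmdz, vgrf, pamq, thji}, |N(cyve)| = 4.
deg(vgrf) = 8; N(vgrf) = {uane, cyve, hzrq, ggrt, pamq, yacs, nlqo, thji}.
N(yacs) = {tmdz, vgrf, pamq, thji}, |N(yacs)| = 4.
deg(nlqo) = 4; N(nlqo) = {tmdz, vgrf, pamq, thji}.
3 parts of sizes [6, 2, 2]; α(G) = 6 = ϑ (perfect).
= 6.000000000… (decimal).
6 ≤ 6 ≤ 6: collapsed.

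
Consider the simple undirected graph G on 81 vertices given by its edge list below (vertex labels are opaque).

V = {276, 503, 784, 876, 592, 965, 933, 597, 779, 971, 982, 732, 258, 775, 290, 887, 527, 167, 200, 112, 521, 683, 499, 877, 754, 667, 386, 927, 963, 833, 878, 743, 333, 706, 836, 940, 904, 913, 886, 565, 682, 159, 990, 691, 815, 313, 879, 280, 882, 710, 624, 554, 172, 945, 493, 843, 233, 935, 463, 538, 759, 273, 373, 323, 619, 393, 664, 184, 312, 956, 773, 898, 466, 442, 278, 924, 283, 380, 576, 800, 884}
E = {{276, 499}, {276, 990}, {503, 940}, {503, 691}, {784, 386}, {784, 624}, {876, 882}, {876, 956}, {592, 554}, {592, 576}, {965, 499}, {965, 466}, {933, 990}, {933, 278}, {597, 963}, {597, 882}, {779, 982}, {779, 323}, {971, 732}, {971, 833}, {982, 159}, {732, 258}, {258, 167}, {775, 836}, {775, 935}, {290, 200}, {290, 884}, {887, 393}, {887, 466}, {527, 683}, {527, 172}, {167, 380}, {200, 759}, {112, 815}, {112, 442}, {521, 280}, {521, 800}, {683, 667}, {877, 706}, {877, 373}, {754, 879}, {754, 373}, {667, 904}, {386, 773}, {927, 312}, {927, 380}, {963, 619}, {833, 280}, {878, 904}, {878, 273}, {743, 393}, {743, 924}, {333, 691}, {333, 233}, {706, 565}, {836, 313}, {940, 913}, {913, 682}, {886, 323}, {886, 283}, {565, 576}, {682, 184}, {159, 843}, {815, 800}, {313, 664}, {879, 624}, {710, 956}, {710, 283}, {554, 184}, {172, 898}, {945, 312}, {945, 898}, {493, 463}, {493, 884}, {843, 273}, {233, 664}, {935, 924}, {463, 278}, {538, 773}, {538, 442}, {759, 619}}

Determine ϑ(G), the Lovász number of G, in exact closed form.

deg(442) = 2; N(442) = {112, 538}.
Vertex 112 has 2 neighbors: 815, 442.
deg(373) = 2; N(373) = {877, 754}.
Vertex 879 has 2 neighbors: 754, 624.
Every vertex has degree 2 (N=81); this is C_{81}, the 81-cycle.
spec(A) ≈ [2.0, 1.994, 1.976, 1.9461, 1.9045, 1.8514, 1.7873, 1.7123, 1.6271, 1.5321, 1.4279, 1.315, 1.1943, 1.0664, 0.9321, 0.7922, 0.6475, 0.4989, 0.3473, 0.1936, 0.0388, -0.1163, -0.2707, -0.4234, -0.5736, -0.7204, -0.8628, -1.0, -1.1312, -1.2556, -1.3725, -1.4811, -1.5808, -1.671, -1.7511, -1.8207, -1.8794, -1.9267, -1.9625, -1.9865, -1.9985] (distinct, 4 d.p.).
ϑ = −N·λ_min/(λ_max−λ_min) = −81·(-2*cos(pi/81))/(2−(-2*cos(pi/81))) = 81*cos(pi/81)/(cos(pi/81) + 1).
≈ 40.4847653 (to 7 d.p.).
40 ≤ 81*cos(pi/81)/(cos(pi/81) + 1) ≤ 41: both strict.

81*cos(pi/81)/(cos(pi/81) + 1)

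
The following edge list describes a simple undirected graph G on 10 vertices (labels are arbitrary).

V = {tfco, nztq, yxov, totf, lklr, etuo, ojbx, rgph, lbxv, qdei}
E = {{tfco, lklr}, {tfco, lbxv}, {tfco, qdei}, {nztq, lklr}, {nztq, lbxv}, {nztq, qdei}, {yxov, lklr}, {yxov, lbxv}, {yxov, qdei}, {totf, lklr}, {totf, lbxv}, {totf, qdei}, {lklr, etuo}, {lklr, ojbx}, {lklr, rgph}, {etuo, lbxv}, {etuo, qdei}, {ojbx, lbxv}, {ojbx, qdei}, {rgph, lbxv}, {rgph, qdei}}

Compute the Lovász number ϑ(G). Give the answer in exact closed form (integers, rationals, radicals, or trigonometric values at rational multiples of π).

N(lbxv) = {tfco, nztq, yxov, totf, etuo, ojbx, rgph}, |N(lbxv)| = 7.
Vertex yxov has 3 neighbors: lklr, lbxv, qdei.
N(qdei) = {tfco, nztq, yxov, totf, etuo, ojbx, rgph}, |N(qdei)| = 7.
deg(rgph) = 3; N(rgph) = {lklr, lbxv, qdei}.
Complete 2-partite, parts [7, 3]: perfect, ϑ = α = 7.
ϑ(G) ≈ 7.00000.
α=7, χ(Ḡ)=7; ϑ=7 lies between (collapsed).

7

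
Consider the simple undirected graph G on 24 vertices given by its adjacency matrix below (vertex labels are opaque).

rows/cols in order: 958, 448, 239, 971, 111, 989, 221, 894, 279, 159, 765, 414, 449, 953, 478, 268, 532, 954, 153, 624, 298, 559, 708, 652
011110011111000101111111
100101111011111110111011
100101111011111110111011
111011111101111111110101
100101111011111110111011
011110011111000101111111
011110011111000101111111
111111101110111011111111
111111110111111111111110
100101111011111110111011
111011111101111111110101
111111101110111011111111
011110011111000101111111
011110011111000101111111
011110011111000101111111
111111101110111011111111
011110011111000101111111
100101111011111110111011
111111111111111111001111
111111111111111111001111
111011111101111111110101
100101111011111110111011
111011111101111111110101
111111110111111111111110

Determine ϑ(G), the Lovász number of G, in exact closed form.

7

Vertex 239 has 18 neighbors: 958, 971, 989, 221, 894, 279, 765, 414, 449, 953, 478, 268, 532, 153, 624, 298, 708, 652.
deg(298) = 20; N(298) = {958, 448, 239, 111, 989, 221, 894, 279, 159, 414, 449, 953, 478, 268, 532, 954, 153, 624, 559, 652}.
Vertex 268 has 21 neighbors: 958, 448, 239, 971, 111, 989, 221, 279, 159, 765, 449, 953, 478, 532, 954, 153, 624, 298, 559, 708, 652.
Vertex 765 has 20 neighbors: 958, 448, 239, 111, 989, 221, 894, 279, 159, 414, 449, 953, 478, 268, 532, 954, 153, 624, 559, 652.
G = K_{7,6,4,3,2,2}: α = 7 = χ(Ḡ), so ϑ = 7.
ϑ(G) ≈ 7.0000000.
Check 7 ≤ 7 ≤ 7: collapsed.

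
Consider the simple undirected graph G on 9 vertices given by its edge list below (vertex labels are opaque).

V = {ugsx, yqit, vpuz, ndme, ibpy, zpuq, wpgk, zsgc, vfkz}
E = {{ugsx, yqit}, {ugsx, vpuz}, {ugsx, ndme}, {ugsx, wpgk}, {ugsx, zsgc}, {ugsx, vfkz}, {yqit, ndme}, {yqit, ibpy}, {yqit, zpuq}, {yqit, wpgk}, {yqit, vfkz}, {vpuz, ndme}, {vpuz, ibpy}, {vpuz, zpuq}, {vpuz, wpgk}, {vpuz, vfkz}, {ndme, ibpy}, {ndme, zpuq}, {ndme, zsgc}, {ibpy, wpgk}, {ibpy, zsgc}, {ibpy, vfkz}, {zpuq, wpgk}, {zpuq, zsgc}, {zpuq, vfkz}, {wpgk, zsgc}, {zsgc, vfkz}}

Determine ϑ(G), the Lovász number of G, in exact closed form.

deg(zsgc) = 6; N(zsgc) = {ugsx, ndme, ibpy, zpuq, wpgk, vfkz}.
Vertex yqit has 6 neighbors: ugsx, ndme, ibpy, zpuq, wpgk, vfkz.
N(ugsx) = {yqit, vpuz, ndme, wpgk, zsgc, vfkz}, |N(ugsx)| = 6.
deg(ndme) = 6; N(ndme) = {ugsx, yqit, vpuz, ibpy, zpuq, zsgc}.
G = K_{3,3,3}: α = 3 = χ(Ḡ), so ϑ = 3.
= 3.00000… (decimal).
α=3, χ(Ḡ)=3; ϑ=3 lies between (collapsed).

3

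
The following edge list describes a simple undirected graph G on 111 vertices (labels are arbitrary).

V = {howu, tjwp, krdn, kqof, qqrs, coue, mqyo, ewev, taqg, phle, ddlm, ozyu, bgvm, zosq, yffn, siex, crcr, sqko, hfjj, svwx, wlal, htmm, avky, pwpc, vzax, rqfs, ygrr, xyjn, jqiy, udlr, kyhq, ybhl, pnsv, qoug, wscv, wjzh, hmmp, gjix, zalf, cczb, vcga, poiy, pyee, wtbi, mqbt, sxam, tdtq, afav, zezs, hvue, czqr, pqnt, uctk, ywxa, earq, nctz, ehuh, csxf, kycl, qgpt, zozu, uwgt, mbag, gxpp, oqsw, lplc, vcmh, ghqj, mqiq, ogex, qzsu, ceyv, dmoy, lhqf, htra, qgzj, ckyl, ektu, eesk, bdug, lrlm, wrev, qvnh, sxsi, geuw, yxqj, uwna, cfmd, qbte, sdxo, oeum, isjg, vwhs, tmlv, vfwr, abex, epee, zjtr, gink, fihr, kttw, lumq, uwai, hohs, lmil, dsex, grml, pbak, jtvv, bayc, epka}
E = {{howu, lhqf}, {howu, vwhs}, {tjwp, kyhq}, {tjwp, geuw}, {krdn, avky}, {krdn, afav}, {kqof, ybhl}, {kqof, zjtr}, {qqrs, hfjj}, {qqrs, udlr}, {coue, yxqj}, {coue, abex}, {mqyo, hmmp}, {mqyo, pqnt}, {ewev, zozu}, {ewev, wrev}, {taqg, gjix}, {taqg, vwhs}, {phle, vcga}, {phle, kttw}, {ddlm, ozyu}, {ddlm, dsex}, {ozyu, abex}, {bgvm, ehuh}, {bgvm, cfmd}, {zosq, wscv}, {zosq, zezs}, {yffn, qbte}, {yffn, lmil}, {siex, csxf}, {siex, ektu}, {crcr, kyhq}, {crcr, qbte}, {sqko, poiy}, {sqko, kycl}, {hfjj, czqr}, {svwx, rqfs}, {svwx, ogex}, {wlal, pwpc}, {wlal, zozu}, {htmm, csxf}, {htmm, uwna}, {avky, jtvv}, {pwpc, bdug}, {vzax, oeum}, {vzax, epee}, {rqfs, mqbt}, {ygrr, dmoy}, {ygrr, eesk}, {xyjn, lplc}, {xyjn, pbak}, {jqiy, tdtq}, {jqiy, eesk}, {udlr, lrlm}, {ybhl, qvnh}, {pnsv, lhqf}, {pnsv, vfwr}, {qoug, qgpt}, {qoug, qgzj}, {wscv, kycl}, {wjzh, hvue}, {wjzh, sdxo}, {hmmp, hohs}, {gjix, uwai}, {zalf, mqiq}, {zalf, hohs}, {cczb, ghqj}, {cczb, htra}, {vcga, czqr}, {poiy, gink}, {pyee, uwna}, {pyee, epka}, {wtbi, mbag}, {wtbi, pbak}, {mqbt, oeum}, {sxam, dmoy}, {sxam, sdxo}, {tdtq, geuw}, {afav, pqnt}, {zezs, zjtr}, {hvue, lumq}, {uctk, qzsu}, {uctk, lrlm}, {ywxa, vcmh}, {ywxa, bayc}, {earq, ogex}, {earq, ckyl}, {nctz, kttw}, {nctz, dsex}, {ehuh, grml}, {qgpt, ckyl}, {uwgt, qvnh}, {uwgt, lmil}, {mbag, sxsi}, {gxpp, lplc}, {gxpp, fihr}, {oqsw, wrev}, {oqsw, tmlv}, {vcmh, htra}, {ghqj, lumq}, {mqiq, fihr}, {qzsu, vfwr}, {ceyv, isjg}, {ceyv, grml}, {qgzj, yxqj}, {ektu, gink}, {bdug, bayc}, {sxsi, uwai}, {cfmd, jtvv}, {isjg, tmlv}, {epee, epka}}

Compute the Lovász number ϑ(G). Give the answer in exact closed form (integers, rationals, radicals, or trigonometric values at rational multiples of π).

N(uctk) = {qzsu, lrlm}, |N(uctk)| = 2.
Vertex epee has 2 neighbors: vzax, epka.
N(gink) = {poiy, ektu}, |N(gink)| = 2.
Vertex abex has 2 neighbors: coue, ozyu.
deg(v) = 2 for all v (|V|=111); connected 2-regular on 111 ⇒ C_{111}.
The 56 distinct eigenvalues: [2.0, 1.997, 1.987, 1.971, 1.949, 1.92, 1.886, 1.845, 1.798, 1.746, 1.688, 1.625, 1.556, 1.482, 1.404, 1.321, 1.234, 1.143, 1.049, 0.951, 0.85, 0.746, 0.64, 0.531, 0.421, 0.31, 0.198, 0.085, -0.028, -0.141, -0.254, -0.366, -0.477, -0.586, -0.693, -0.798, -0.9, -1.0, -1.096, -1.189, -1.278, -1.363, -1.444, -1.52, -1.591, -1.657, -1.718, -1.773, -1.822, -1.866, -1.904, -1.935, -1.961, -1.98, -1.993, -1.999].
Lovász: ϑ = −111(-2*cos(pi/111))/(2+-(-1)*2*cos(pi/111)) = 111*cos(pi/111)/(cos(pi/111) + 1).
ϑ(G) ≈ 55.48888.
Check 55 ≤ 111*cos(pi/111)/(cos(pi/111) + 1) ≤ 56: both strict.

111*cos(pi/111)/(cos(pi/111) + 1)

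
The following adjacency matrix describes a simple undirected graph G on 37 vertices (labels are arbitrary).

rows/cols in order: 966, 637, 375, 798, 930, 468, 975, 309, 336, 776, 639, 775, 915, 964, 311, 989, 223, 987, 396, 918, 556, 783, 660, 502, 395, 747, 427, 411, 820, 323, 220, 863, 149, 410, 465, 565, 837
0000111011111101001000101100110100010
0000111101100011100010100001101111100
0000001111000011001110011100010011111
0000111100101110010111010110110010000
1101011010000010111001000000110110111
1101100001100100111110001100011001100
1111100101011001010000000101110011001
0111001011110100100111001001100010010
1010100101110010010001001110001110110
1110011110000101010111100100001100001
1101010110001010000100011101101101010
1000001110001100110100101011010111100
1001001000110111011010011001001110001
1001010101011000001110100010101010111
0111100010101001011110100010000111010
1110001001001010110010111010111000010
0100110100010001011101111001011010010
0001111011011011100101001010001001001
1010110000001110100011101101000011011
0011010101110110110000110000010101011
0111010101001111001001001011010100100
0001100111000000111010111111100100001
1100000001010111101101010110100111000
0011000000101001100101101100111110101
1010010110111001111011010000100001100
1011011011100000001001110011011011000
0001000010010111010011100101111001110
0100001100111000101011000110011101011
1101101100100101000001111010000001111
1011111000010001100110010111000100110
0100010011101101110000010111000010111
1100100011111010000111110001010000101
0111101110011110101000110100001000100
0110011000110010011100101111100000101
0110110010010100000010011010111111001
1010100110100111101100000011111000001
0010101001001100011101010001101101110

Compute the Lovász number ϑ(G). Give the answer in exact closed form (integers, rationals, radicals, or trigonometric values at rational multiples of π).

sqrt(37)

Vertex 410 has 18 neighbors: 637, 375, 468, 975, 639, 775, 311, 987, 396, 918, 660, 395, 747, 427, 411, 820, 465, 837.
N(639) = {966, 637, 798, 468, 309, 336, 915, 311, 918, 502, 395, 747, 411, 820, 220, 863, 410, 565}, |N(639)| = 18.
deg(660) = 18; N(660) = {966, 637, 776, 775, 964, 311, 989, 223, 396, 918, 783, 502, 747, 427, 820, 863, 149, 410}.
Vertex 565 has 18 neighbors: 966, 375, 930, 309, 336, 639, 964, 311, 989, 223, 396, 918, 427, 411, 820, 323, 220, 837.
Regular of degree 18 on 37 vertices: Paley(37): SR with (k,λ,μ)=(18,8,9).
spec(A) ≈ [18.0, 2.541, -3.541] (distinct, 3 d.p.).
λ_max=18, λ_min=-sqrt(37)/2 - 1/2; ϑ = −37·λ_min/(λ_max−λ_min) = sqrt(37).
≈ 6.082763 (to 6 d.p.).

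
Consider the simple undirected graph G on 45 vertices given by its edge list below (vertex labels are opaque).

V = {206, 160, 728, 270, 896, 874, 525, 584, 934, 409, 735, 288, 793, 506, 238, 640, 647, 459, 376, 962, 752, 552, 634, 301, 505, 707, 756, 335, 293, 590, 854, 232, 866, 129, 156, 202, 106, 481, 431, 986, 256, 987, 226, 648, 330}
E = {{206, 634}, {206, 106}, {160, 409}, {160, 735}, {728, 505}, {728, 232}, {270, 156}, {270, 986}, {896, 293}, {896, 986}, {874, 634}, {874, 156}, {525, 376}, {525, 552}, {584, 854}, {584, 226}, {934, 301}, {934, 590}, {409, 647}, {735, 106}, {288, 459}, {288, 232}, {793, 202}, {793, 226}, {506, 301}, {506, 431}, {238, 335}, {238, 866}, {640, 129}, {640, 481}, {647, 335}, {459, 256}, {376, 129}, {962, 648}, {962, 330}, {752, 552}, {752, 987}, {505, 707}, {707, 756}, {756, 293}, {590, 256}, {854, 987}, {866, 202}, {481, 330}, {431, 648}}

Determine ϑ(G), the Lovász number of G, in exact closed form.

45*cos(pi/45)/(cos(pi/45) + 1)

deg(590) = 2; N(590) = {934, 256}.
N(232) = {728, 288}, |N(232)| = 2.
Vertex 481 has 2 neighbors: 640, 330.
N(335) = {238, 647}, |N(335)| = 2.
Regular of degree 2 on 45 vertices: connected 2-regular on 45 ⇒ C_{45}.
Distinct eigenvalues (to 5 d.p.): [2.0, 1.98054, 1.92252, 1.82709, 1.6961, 1.53209, 1.33826, 1.11839, 0.87674, 0.61803, 0.3473, 0.0698, -0.20906, -0.48384, -0.74921, -1.0, -1.23132, -1.43868, -1.61803, -1.7659, -1.87939, -1.9563, -1.99513].
λ_max=2, λ_min=-2*cos(pi/45); ϑ = −45·λ_min/(λ_max−λ_min) = 45*cos(pi/45)/(cos(pi/45) + 1).
= 22.4726… (decimal).
Sandwich: α(G)=22 ≤ ϑ(G)=45*cos(pi/45)/(cos(pi/45) + 1) ≤ χ(Ḡ)=23 (both strict).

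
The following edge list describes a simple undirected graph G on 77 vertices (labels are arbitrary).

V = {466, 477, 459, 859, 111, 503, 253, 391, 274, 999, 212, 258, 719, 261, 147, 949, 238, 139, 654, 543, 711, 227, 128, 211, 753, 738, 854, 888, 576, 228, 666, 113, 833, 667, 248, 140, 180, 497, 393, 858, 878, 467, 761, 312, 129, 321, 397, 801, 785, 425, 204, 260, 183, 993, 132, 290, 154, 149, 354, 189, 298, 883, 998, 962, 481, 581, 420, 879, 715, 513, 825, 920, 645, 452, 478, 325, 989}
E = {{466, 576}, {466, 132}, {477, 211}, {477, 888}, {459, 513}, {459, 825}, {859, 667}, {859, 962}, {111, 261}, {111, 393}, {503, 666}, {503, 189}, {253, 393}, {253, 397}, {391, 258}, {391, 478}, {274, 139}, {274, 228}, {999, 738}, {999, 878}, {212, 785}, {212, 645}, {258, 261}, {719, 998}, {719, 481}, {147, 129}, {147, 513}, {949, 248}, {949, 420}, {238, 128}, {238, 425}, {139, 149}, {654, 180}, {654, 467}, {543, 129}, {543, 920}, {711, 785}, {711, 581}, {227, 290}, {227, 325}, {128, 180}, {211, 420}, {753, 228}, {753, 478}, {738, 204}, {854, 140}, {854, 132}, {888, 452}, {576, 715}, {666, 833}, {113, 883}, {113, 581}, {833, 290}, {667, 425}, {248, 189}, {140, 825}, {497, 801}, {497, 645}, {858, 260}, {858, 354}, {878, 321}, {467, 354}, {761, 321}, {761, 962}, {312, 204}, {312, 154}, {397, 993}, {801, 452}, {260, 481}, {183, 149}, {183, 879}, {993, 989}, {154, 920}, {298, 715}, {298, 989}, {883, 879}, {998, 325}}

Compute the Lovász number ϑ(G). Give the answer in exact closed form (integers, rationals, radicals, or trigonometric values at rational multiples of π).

77*cos(pi/77)/(cos(pi/77) + 1)

deg(111) = 2; N(111) = {261, 393}.
N(949) = {248, 420}, |N(949)| = 2.
deg(260) = 2; N(260) = {858, 481}.
deg(999) = 2; N(999) = {738, 878}.
2-regular, N=77; connected 2-regular on 77 ⇒ C_{77}.
Distinct eigenvalues (to 4 d.p.): [2.0, 1.9933, 1.9734, 1.9404, 1.8944, 1.8358, 1.765, 1.6825, 1.5888, 1.4845, 1.3703, 1.247, 1.1154, 0.9764, 0.8308, 0.6798, 0.5242, 0.3651, 0.2036, 0.0408, -0.1223, -0.2846, -0.445, -0.6025, -0.7559, -0.9043, -1.0467, -1.1822, -1.3097, -1.4286, -1.5379, -1.637, -1.7252, -1.8019, -1.8667, -1.919, -1.9585, -1.985, -1.9983].
Lovász: ϑ = −77(-2*cos(pi/77))/(2+-(-1)*2*cos(pi/77)) = 77*cos(pi/77)/(cos(pi/77) + 1).
Numerically 38.4839735.
Sandwich: α(G)=38 ≤ ϑ(G)=77*cos(pi/77)/(cos(pi/77) + 1) ≤ χ(Ḡ)=39 (both strict).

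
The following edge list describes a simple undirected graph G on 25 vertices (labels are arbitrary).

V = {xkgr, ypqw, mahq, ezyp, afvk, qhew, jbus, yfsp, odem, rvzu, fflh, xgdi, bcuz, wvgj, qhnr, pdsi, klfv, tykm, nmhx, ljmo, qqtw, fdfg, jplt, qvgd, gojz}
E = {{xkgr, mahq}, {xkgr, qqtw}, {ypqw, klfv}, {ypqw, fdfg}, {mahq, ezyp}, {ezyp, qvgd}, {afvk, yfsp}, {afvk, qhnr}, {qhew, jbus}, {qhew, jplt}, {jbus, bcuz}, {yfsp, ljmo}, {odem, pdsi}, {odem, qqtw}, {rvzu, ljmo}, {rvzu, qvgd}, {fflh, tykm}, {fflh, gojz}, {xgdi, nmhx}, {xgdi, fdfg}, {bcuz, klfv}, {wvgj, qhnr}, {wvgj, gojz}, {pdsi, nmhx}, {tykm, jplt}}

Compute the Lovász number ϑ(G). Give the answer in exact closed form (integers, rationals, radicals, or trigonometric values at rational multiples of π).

N(qvgd) = {ezyp, rvzu}, |N(qvgd)| = 2.
Vertex nmhx has 2 neighbors: xgdi, pdsi.
N(bcuz) = {jbus, klfv}, |N(bcuz)| = 2.
Vertex qhew has 2 neighbors: jbus, jplt.
deg(v) = 2 for all v (|V|=25); the odd cycle C_{25}.
Distinct eigenvalues (to 3 d.p.): [2.0, 1.937, 1.753, 1.458, 1.072, 0.618, 0.126, -0.375, -0.852, -1.275, -1.618, -1.86, -1.984].
ϑ = −N·λ_min/(λ_max−λ_min) = −25·(-2*cos(pi/25))/(2−(-2*cos(pi/25))) = 25*cos(pi/25)/(cos(pi/25) + 1).
= 12.45052… (decimal).
Sandwich: α(G)=12 ≤ ϑ(G)=25*cos(pi/25)/(cos(pi/25) + 1) ≤ χ(Ḡ)=13 (both strict).

25*cos(pi/25)/(cos(pi/25) + 1)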